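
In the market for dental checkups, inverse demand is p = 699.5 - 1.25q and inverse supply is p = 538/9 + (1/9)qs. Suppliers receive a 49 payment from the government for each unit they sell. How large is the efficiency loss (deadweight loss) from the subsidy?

Pre-subsidy: 699.5 - 1.25q = 538/9 + (1/9)q gives q* = 470 and p* = 112.
With the subsidy, sellers receive ps = pb + 49 for each unit, where pb is the price buyers pay.
On the curves, pb = 699.5 - 1.25q and ps = 538/9 + (1/9)q; the wedge ps − pb = 49 gives 538/9 + (1/9)q − (699.5 - 1.25q) = 49, so q' = 506.
Then pb = 699.5 − 1.25·506 = 67 and ps = 538/9 + (1/9)·506 = 116.
The subsidy expands output by 506 − 470 = 36 past the efficient level; on those units the gap between marginal cost and willingness to pay runs from 0 up to 49.
DWL = ½ × 49 × 36 = 882.

Deadweight loss = 882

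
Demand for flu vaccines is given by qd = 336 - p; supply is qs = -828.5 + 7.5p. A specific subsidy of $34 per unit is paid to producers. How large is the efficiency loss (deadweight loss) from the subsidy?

Pre-subsidy: 336 - p = -828.5 + 7.5p gives p* = 137, q* = 199.
With the subsidy, sellers receive ps = pb + 34 for each unit, where pb is the price buyers pay.
Supply in terms of pb becomes qs = -828.5 + 7.5(pb + 34) = -573.5 + 7.5pb. Setting this equal to demand: 336 - pb = -573.5 + 7.5pb, so pb = 107.
Sellers receive ps = 107 + 34 = 141; q' = 336 − 1·107 = 229.
The subsidy expands output by 229 − 199 = 30 past the efficient level; on those units the gap between marginal cost and willingness to pay runs from 0 up to 34.
DWL = ½ × 34 × 30 = 510.

Deadweight loss = $510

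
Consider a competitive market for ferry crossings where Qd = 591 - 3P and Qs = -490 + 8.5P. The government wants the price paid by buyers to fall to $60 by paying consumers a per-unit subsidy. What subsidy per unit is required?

Required subsidy s = $46 per unit

At a buyer price of 60, quantity demanded is 591 − 3·60 = 411.
Sellers supply 411 only when they receive Ps with -490 + 8.5·Ps = 411, i.e. Ps = 106.
s = Ps − Pb = 106 − 60 = 46.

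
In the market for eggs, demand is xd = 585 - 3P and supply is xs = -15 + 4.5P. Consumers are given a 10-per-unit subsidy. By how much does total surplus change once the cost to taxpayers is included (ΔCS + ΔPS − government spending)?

Pre-subsidy: 585 - 3P = -15 + 4.5P gives P* = 80, x* = 345.
With the rebate, buyers effectively pay Pb = Ps − 10, where Ps is the price sellers receive.
Demand in terms of Ps becomes xd = 585 − 3(Ps − 10) = 615 - 3Ps. Setting this equal to supply: 615 - 3Ps = -15 + 4.5Ps, so Ps = 84.
Buyers pay Pb = 84 − 10 = 74; x' = -15 + 4.5·84 = 363.
ΔCS = ½(345 + 363)(80 − 74) = 2124; ΔPS = ½(345 + 363)(84 − 80) = 1416.
Government spending = 10 × 363 = 3630.
Net change = 2124 + 1416 − 3630 = -90. The loss equals the DWL triangle ½·10·18.

Net change in total surplus = -90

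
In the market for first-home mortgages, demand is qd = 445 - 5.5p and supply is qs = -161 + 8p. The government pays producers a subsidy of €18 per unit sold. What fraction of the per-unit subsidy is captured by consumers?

Consumer share = 16/27

Pre-subsidy: 445 - 5.5p = -161 + 8p gives p* = 404/9, q* = 1783/9.
With the subsidy, sellers receive ps = pb + 18 for each unit, where pb is the price buyers pay.
Supply in terms of pb becomes qs = -161 + 8(pb + 18) = -17 + 8pb. Setting this equal to demand: 445 - 5.5pb = -17 + 8pb, so pb = 308/9.
Sellers receive ps = 308/9 + 18 = 470/9; q' = 445 − 5.5·(308/9) = 2311/9.
Buyers' price falls by p* − pb = 404/9 − 308/9 = 32/3; sellers' price rises by ps − p* = 470/9 − 404/9 = 22/3.
So consumers capture (32/3)/18 = 16/27 of each unit of subsidy.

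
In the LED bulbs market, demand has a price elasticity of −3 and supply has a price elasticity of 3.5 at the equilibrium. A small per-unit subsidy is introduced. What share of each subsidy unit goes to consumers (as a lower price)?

Consumer share = 7/13

For a small subsidy around the equilibrium, the benefit split depends on the relative slopes, which at a point are proportional to the elasticities.
Buyer share = εs/(εs + |εd|) = 3.5/(3.5 + 3) = 7/13; seller share = |εd|/(εs + |εd|) = 6/13.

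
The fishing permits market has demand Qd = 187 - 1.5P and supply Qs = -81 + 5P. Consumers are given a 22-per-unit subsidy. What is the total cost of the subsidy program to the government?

Government cost = 43054/13

Pre-subsidy: 187 - 1.5P = -81 + 5P gives P* = 536/13, Q* = 1627/13.
With the rebate, buyers effectively pay Pb = Ps − 22, where Ps is the price sellers receive.
Demand in terms of Ps becomes Qd = 187 − 1.5(Ps − 22) = 220 - 1.5Ps. Setting this equal to supply: 220 - 1.5Ps = -81 + 5Ps, so Ps = 602/13.
Buyers pay Pb = 602/13 − 22 = 316/13; Q' = -81 + 5·(602/13) = 1957/13.
Government outlay = subsidy × quantity = 22 × 1957/13 = 43054/13.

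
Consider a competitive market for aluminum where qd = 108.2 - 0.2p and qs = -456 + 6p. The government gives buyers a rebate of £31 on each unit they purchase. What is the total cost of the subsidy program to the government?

Pre-subsidy: 108.2 - 0.2p = -456 + 6p gives p* = 91, q* = 90.
With the rebate, buyers effectively pay pb = ps − 31, where ps is the price sellers receive.
Demand in terms of ps becomes qd = 108.2 − 0.2(ps − 31) = 114.4 - 0.2ps. Setting this equal to supply: 114.4 - 0.2ps = -456 + 6ps, so ps = 92.
Buyers pay pb = 92 − 31 = 61; q' = -456 + 6·92 = 96.
Government outlay = subsidy × quantity = 31 × 96 = 2976.

Government cost = £2976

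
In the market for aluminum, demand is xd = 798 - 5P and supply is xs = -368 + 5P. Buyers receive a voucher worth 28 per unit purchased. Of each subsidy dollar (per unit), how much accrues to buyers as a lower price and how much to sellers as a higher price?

Pre-subsidy: 798 - 5P = -368 + 5P gives P* = 116.6, x* = 215.
With the rebate, buyers effectively pay Pb = Ps − 28, where Ps is the price sellers receive.
Demand in terms of Ps becomes xd = 798 − 5(Ps − 28) = 938 - 5Ps. Setting this equal to supply: 938 - 5Ps = -368 + 5Ps, so Ps = 130.6.
Buyers pay Pb = 130.6 − 28 = 102.6; x' = -368 + 5·130.6 = 285.
Buyers' price falls by P* − Pb = 116.6 − 102.6 = 14; sellers' price rises by Ps − P* = 130.6 − 116.6 = 14.

Buyers gain 14 per unit; sellers gain 14 per unit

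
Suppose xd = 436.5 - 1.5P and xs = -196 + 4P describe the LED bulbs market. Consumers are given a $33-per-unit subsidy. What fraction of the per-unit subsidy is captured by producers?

Pre-subsidy: 436.5 - 1.5P = -196 + 4P gives P* = 115, x* = 264.
With the rebate, buyers effectively pay Pb = Ps − 33, where Ps is the price sellers receive.
Demand in terms of Ps becomes xd = 436.5 − 1.5(Ps − 33) = 486 - 1.5Ps. Setting this equal to supply: 486 - 1.5Ps = -196 + 4Ps, so Ps = 124.
Buyers pay Pb = 124 − 33 = 91; x' = -196 + 4·124 = 300.
Buyers' price falls by P* − Pb = 115 − 91 = 24; sellers' price rises by Ps − P* = 124 − 115 = 9.
So producers capture 9/33 = 3/11 of each unit of subsidy.

Producer share = 3/11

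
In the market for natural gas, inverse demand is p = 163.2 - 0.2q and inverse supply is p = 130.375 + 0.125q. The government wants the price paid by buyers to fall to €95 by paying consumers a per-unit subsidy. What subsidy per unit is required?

At a buyer price of 95, quantity demanded is 816 − 5·95 = 341.
Sellers supply 341 only when they receive ps = 130.375 + 0.125·341 = 173.
s = ps − pb = 173 − 95 = 78.

Required subsidy s = €78 per unit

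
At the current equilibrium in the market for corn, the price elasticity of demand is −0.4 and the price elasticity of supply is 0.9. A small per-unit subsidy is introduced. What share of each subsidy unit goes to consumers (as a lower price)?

For a small subsidy around the equilibrium, the benefit split depends on the relative slopes, which at a point are proportional to the elasticities.
Buyer share = εs/(εs + |εd|) = 0.9/(0.9 + 0.4) = 9/13; seller share = |εd|/(εs + |εd|) = 4/13.

Consumer share = 9/13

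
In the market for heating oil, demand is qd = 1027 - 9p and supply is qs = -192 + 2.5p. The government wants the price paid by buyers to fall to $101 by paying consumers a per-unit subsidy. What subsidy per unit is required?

Required subsidy s = $23 per unit

At a buyer price of 101, quantity demanded is 1027 − 9·101 = 118.
Sellers supply 118 only when they receive ps with -192 + 2.5·ps = 118, i.e. ps = 124.
s = ps − pb = 124 − 101 = 23.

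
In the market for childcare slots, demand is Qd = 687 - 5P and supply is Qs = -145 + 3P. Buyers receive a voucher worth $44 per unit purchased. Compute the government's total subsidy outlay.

Government cost = $10978

Pre-subsidy: 687 - 5P = -145 + 3P gives P* = 104, Q* = 167.
With the rebate, buyers effectively pay Pb = Ps − 44, where Ps is the price sellers receive.
Demand in terms of Ps becomes Qd = 687 − 5(Ps − 44) = 907 - 5Ps. Setting this equal to supply: 907 - 5Ps = -145 + 3Ps, so Ps = 131.5.
Buyers pay Pb = 131.5 − 44 = 87.5; Q' = -145 + 3·131.5 = 249.5.
Government outlay = subsidy × quantity = 44 × 249.5 = 10978.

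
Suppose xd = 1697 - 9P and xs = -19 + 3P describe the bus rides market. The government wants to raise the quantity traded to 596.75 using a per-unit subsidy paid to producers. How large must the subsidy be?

Required subsidy s = 83 per unit

At x = 596.75, invert demand for the buyer price: Pb = (1697 − 596.75)/9 = 122.25; invert supply for the seller price: Ps = (596.75 − (-19))/3 = 205.25.
The subsidy must fill the gap: s = Ps − Pb = 205.25 − 122.25 = 83.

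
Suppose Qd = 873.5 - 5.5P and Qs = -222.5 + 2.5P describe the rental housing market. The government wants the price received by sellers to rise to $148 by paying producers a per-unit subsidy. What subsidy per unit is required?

Required subsidy s = $16 per unit

At a seller price of 148, quantity supplied is -222.5 + 2.5·148 = 147.5.
Buyers absorb 147.5 only when they pay Pb with 873.5 − 5.5·Pb = 147.5, i.e. Pb = 132.
s = Ps − Pb = 148 − 132 = 16.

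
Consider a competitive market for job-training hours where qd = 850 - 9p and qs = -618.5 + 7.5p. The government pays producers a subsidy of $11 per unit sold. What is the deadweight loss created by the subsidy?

Pre-subsidy: 850 - 9p = -618.5 + 7.5p gives p* = 89, q* = 49.
With the subsidy, sellers receive ps = pb + 11 for each unit, where pb is the price buyers pay.
Supply in terms of pb becomes qs = -618.5 + 7.5(pb + 11) = -536 + 7.5pb. Setting this equal to demand: 850 - 9pb = -536 + 7.5pb, so pb = 84.
Sellers receive ps = 84 + 11 = 95; q' = 850 − 9·84 = 94.
The subsidy expands output by 94 − 49 = 45 past the efficient level; on those units the gap between marginal cost and willingness to pay runs from 0 up to 11.
DWL = ½ × 11 × 45 = 247.5.

Deadweight loss = $247.5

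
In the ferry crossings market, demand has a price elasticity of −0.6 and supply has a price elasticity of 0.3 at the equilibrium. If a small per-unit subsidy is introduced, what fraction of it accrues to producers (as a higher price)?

Producer share = 2/3

For a small subsidy around the equilibrium, the benefit split depends on the relative slopes, which at a point are proportional to the elasticities.
Buyer share = εs/(εs + |εd|) = 0.3/(0.3 + 0.6) = 1/3; seller share = |εd|/(εs + |εd|) = 2/3.
So producers capture 2/3 of the subsidy.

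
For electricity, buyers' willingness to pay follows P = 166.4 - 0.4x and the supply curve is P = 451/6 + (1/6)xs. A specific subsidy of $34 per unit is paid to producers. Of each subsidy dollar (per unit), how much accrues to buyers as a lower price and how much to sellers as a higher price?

Buyers gain $24 per unit; sellers gain $10 per unit

Pre-subsidy: 166.4 - 0.4x = 451/6 + (1/6)x gives x* = 161 and P* = 102.
With the subsidy, sellers receive Ps = Pb + 34 for each unit, where Pb is the price buyers pay.
On the curves, Pb = 166.4 - 0.4x and Ps = 451/6 + (1/6)x; the wedge Ps − Pb = 34 gives 451/6 + (1/6)x − (166.4 - 0.4x) = 34, so x' = 221.
Then Pb = 166.4 − 0.4·221 = 78 and Ps = 451/6 + (1/6)·221 = 112.
Buyers' price falls by P* − Pb = 102 − 78 = 24; sellers' price rises by Ps − P* = 112 − 102 = 10.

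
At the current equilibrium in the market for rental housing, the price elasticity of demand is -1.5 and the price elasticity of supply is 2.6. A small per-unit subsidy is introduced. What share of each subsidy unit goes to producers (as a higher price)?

Producer share = 15/41

For a small subsidy around the equilibrium, the benefit split depends on the relative slopes, which at a point are proportional to the elasticities.
Buyer share = εs/(εs + |εd|) = 2.6/(2.6 + 1.5) = 26/41; seller share = |εd|/(εs + |εd|) = 15/41.
So producers capture 15/41 of the subsidy.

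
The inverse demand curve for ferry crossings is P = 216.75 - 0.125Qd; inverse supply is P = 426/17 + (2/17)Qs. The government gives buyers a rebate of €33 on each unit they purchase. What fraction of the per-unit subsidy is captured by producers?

Pre-subsidy: 216.75 - 0.125Q = 426/17 + (2/17)Q gives Q* = 790 and P* = 118.
With the rebate, buyers effectively pay Pb = Ps − 33, where Ps is the price sellers receive.
On the curves, Pb = 216.75 - 0.125Q and Ps = 426/17 + (2/17)Q; the wedge Ps − Pb = 33 gives 426/17 + (2/17)Q − (216.75 - 0.125Q) = 33, so Q' = 926.
Then Pb = 216.75 − 0.125·926 = 101 and Ps = 426/17 + (2/17)·926 = 134.
Buyers' price falls by P* − Pb = 118 − 101 = 17; sellers' price rises by Ps − P* = 134 − 118 = 16.
So producers capture 16/33 = 16/33 of each unit of subsidy.

Producer share = 16/33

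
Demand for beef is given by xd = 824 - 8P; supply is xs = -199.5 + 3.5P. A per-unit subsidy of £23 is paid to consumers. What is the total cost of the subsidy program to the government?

Government cost = £3864

Pre-subsidy: 824 - 8P = -199.5 + 3.5P gives P* = 89, x* = 112.
With the rebate, buyers effectively pay Pb = Ps − 23, where Ps is the price sellers receive.
Demand in terms of Ps becomes xd = 824 − 8(Ps − 23) = 1008 - 8Ps. Setting this equal to supply: 1008 - 8Ps = -199.5 + 3.5Ps, so Ps = 105.
Buyers pay Pb = 105 − 23 = 82; x' = -199.5 + 3.5·105 = 168.
Government outlay = subsidy × quantity = 23 × 168 = 3864.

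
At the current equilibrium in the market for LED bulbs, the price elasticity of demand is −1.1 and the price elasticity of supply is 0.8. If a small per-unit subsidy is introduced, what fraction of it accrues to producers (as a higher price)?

For a small subsidy around the equilibrium, the benefit split depends on the relative slopes, which at a point are proportional to the elasticities.
Buyer share = εs/(εs + |εd|) = 0.8/(0.8 + 1.1) = 8/19; seller share = |εd|/(εs + |εd|) = 11/19.
So producers capture 11/19 of the subsidy.

Producer share = 11/19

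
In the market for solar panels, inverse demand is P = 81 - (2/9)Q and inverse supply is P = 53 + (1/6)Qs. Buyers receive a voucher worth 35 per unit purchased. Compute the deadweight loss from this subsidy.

Pre-subsidy: 81 - (2/9)Q = 53 + (1/6)Q gives Q* = 72 and P* = 65.
With the rebate, buyers effectively pay Pb = Ps − 35, where Ps is the price sellers receive.
On the curves, Pb = 81 - (2/9)Q and Ps = 53 + (1/6)Q; the wedge Ps − Pb = 35 gives 53 + (1/6)Q − (81 - (2/9)Q) = 35, so Q' = 162.
Then Pb = 81 − (2/9)·162 = 45 and Ps = 53 + (1/6)·162 = 80.
The subsidy expands output by 162 − 72 = 90 past the efficient level; on those units the gap between marginal cost and willingness to pay runs from 0 up to 35.
DWL = ½ × 35 × 90 = 1575.

Deadweight loss = 1575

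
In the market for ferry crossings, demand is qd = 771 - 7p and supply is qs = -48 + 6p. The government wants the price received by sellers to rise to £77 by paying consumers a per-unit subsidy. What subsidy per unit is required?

At a seller price of 77, quantity supplied is -48 + 6·77 = 414.
Buyers absorb 414 only when they pay pb with 771 − 7·pb = 414, i.e. pb = 51.
s = ps − pb = 77 − 51 = 26.

Required subsidy s = £26 per unit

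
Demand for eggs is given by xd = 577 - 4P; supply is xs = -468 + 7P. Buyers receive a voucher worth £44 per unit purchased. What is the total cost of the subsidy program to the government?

Government cost = £13596

Pre-subsidy: 577 - 4P = -468 + 7P gives P* = 95, x* = 197.
With the rebate, buyers effectively pay Pb = Ps − 44, where Ps is the price sellers receive.
Demand in terms of Ps becomes xd = 577 − 4(Ps − 44) = 753 - 4Ps. Setting this equal to supply: 753 - 4Ps = -468 + 7Ps, so Ps = 111.
Buyers pay Pb = 111 − 44 = 67; x' = -468 + 7·111 = 309.
Government outlay = subsidy × quantity = 44 × 309 = 13596.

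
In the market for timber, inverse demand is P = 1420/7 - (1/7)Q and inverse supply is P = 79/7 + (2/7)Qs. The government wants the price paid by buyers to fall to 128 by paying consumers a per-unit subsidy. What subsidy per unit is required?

Required subsidy s = 33 per unit

At a buyer price of 128, quantity demanded is 1420 − 7·128 = 524.
Sellers supply 524 only when they receive Ps = 79/7 + (2/7)·524 = 161.
s = Ps − Pb = 161 − 128 = 33.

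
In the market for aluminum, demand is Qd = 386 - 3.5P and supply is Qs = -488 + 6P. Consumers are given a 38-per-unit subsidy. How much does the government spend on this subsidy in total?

Pre-subsidy: 386 - 3.5P = -488 + 6P gives P* = 92, Q* = 64.
With the rebate, buyers effectively pay Pb = Ps − 38, where Ps is the price sellers receive.
Demand in terms of Ps becomes Qd = 386 − 3.5(Ps − 38) = 519 - 3.5Ps. Setting this equal to supply: 519 - 3.5Ps = -488 + 6Ps, so Ps = 106.
Buyers pay Pb = 106 − 38 = 68; Q' = -488 + 6·106 = 148.
Government outlay = subsidy × quantity = 38 × 148 = 5624.

Government cost = 5624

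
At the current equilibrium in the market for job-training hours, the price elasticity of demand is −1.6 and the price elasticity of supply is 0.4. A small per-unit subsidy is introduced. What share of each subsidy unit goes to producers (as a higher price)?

Producer share = 0.8

For a small subsidy around the equilibrium, the benefit split depends on the relative slopes, which at a point are proportional to the elasticities.
Buyer share = εs/(εs + |εd|) = 0.4/(0.4 + 1.6) = 0.2; seller share = |εd|/(εs + |εd|) = 0.8.
So producers capture 0.8 of the subsidy.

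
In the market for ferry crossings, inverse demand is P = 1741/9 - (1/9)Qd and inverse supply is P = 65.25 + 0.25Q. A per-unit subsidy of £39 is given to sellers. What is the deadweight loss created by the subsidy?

Deadweight loss = £2106

Pre-subsidy: 1741/9 - (1/9)Q = 65.25 + 0.25Q gives Q* = 355 and P* = 154.
With the subsidy, sellers receive Ps = Pb + 39 for each unit, where Pb is the price buyers pay.
On the curves, Pb = 1741/9 - (1/9)Q and Ps = 65.25 + 0.25Q; the wedge Ps − Pb = 39 gives 65.25 + 0.25Q − (1741/9 - (1/9)Q) = 39, so Q' = 463.
Then Pb = 1741/9 − (1/9)·463 = 142 and Ps = 65.25 + 0.25·463 = 181.
The subsidy expands output by 463 − 355 = 108 past the efficient level; on those units the gap between marginal cost and willingness to pay runs from 0 up to 39.
DWL = ½ × 39 × 108 = 2106.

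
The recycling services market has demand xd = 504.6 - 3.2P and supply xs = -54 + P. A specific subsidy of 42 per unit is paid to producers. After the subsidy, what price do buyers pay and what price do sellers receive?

Pre-subsidy: 504.6 - 3.2P = -54 + P gives P* = 133, x* = 79.
With the subsidy, sellers receive Ps = Pb + 42 for each unit, where Pb is the price buyers pay.
Supply in terms of Pb becomes xs = -54 + 1(Pb + 42) = -12 + Pb. Setting this equal to demand: 504.6 - 3.2Pb = -12 + Pb, so Pb = 123.
Sellers receive Ps = 123 + 42 = 165; x' = 504.6 − 3.2·123 = 111.

Buyers pay 123; sellers receive 165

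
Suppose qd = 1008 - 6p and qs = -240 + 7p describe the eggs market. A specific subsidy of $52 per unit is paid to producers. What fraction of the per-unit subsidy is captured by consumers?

Pre-subsidy: 1008 - 6p = -240 + 7p gives p* = 96, q* = 432.
With the subsidy, sellers receive ps = pb + 52 for each unit, where pb is the price buyers pay.
Supply in terms of pb becomes qs = -240 + 7(pb + 52) = 124 + 7pb. Setting this equal to demand: 1008 - 6pb = 124 + 7pb, so pb = 68.
Sellers receive ps = 68 + 52 = 120; q' = 1008 − 6·68 = 600.
Buyers' price falls by p* − pb = 96 − 68 = 28; sellers' price rises by ps − p* = 120 − 96 = 24.
So consumers capture 28/52 = 7/13 of each unit of subsidy.

Consumer share = 7/13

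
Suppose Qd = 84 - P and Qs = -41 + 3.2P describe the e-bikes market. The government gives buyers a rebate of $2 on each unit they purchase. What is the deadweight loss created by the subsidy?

Deadweight loss = 32/21

Pre-subsidy: 84 - P = -41 + 3.2P gives P* = 625/21, Q* = 1139/21.
With the rebate, buyers effectively pay Pb = Ps − 2, where Ps is the price sellers receive.
Demand in terms of Ps becomes Qd = 84 − 1(Ps − 2) = 86 - Ps. Setting this equal to supply: 86 - Ps = -41 + 3.2Ps, so Ps = 635/21.
Buyers pay Pb = 635/21 − 2 = 593/21; Q' = -41 + 3.2·(635/21) = 1171/21.
The subsidy expands output by 1171/21 − 1139/21 = 32/21 past the efficient level; on those units the gap between marginal cost and willingness to pay runs from 0 up to 2.
DWL = ½ × 2 × 32/21 = 32/21.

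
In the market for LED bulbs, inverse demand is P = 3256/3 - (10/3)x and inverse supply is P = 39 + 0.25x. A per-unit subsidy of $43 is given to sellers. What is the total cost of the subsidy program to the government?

Government cost = $13072

Pre-subsidy: 3256/3 - (10/3)x = 39 + 0.25x gives x* = 292 and P* = 112.
With the subsidy, sellers receive Ps = Pb + 43 for each unit, where Pb is the price buyers pay.
On the curves, Pb = 3256/3 - (10/3)x and Ps = 39 + 0.25x; the wedge Ps − Pb = 43 gives 39 + 0.25x − (3256/3 - (10/3)x) = 43, so x' = 304.
Then Pb = 3256/3 − (10/3)·304 = 72 and Ps = 39 + 0.25·304 = 115.
Government outlay = subsidy × quantity = 43 × 304 = 13072.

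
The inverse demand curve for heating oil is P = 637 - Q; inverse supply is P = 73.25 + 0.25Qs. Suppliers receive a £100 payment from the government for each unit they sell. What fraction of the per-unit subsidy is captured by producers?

Pre-subsidy: 637 - Q = 73.25 + 0.25Q gives Q* = 451 and P* = 186.
With the subsidy, sellers receive Ps = Pb + 100 for each unit, where Pb is the price buyers pay.
On the curves, Pb = 637 - Q and Ps = 73.25 + 0.25Q; the wedge Ps − Pb = 100 gives 73.25 + 0.25Q − (637 - Q) = 100, so Q' = 531.
Then Pb = 637 − 1·531 = 106 and Ps = 73.25 + 0.25·531 = 206.
Buyers' price falls by P* − Pb = 186 − 106 = 80; sellers' price rises by Ps − P* = 206 − 186 = 20.
So producers capture 20/100 = 0.2 of each unit of subsidy.

Producer share = 0.2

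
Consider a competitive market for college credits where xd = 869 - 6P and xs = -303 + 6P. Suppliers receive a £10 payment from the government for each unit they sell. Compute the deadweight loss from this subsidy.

Pre-subsidy: 869 - 6P = -303 + 6P gives P* = 293/3, x* = 283.
With the subsidy, sellers receive Ps = Pb + 10 for each unit, where Pb is the price buyers pay.
Supply in terms of Pb becomes xs = -303 + 6(Pb + 10) = -243 + 6Pb. Setting this equal to demand: 869 - 6Pb = -243 + 6Pb, so Pb = 278/3.
Sellers receive Ps = 278/3 + 10 = 308/3; x' = 869 − 6·(278/3) = 313.
The subsidy expands output by 313 − 283 = 30 past the efficient level; on those units the gap between marginal cost and willingness to pay runs from 0 up to 10.
DWL = ½ × 10 × 30 = 150.

Deadweight loss = £150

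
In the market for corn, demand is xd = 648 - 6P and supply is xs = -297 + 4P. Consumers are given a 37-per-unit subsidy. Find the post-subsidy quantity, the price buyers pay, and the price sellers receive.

x' = 169.8; buyers pay 79.7; sellers receive 116.7

Pre-subsidy: 648 - 6P = -297 + 4P gives P* = 94.5, x* = 81.
With the rebate, buyers effectively pay Pb = Ps − 37, where Ps is the price sellers receive.
Demand in terms of Ps becomes xd = 648 − 6(Ps − 37) = 870 - 6Ps. Setting this equal to supply: 870 - 6Ps = -297 + 4Ps, so Ps = 116.7.
Buyers pay Pb = 116.7 − 37 = 79.7; x' = -297 + 4·116.7 = 169.8.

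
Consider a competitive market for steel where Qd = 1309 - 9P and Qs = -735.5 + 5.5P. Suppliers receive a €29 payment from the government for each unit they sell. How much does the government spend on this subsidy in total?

Government cost = €4031

Pre-subsidy: 1309 - 9P = -735.5 + 5.5P gives P* = 141, Q* = 40.
With the subsidy, sellers receive Ps = Pb + 29 for each unit, where Pb is the price buyers pay.
Supply in terms of Pb becomes Qs = -735.5 + 5.5(Pb + 29) = -576 + 5.5Pb. Setting this equal to demand: 1309 - 9Pb = -576 + 5.5Pb, so Pb = 130.
Sellers receive Ps = 130 + 29 = 159; Q' = 1309 − 9·130 = 139.
Government outlay = subsidy × quantity = 29 × 139 = 4031.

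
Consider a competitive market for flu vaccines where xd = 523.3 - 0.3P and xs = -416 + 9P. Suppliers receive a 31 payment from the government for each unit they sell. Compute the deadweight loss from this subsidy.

Deadweight loss = 139.5

Pre-subsidy: 523.3 - 0.3P = -416 + 9P gives P* = 101, x* = 493.
With the subsidy, sellers receive Ps = Pb + 31 for each unit, where Pb is the price buyers pay.
Supply in terms of Pb becomes xs = -416 + 9(Pb + 31) = -137 + 9Pb. Setting this equal to demand: 523.3 - 0.3Pb = -137 + 9Pb, so Pb = 71.
Sellers receive Ps = 71 + 31 = 102; x' = 523.3 − 0.3·71 = 502.
The subsidy expands output by 502 − 493 = 9 past the efficient level; on those units the gap between marginal cost and willingness to pay runs from 0 up to 31.
DWL = ½ × 31 × 9 = 139.5.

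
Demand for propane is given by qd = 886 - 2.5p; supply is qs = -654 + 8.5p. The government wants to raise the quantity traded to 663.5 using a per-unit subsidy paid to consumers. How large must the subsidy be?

Required subsidy s = 66 per unit

At q = 663.5, invert demand for the buyer price: pb = (886 − 663.5)/2.5 = 89; invert supply for the seller price: ps = (663.5 − (-654))/8.5 = 155.
The subsidy must fill the gap: s = ps − pb = 155 − 89 = 66.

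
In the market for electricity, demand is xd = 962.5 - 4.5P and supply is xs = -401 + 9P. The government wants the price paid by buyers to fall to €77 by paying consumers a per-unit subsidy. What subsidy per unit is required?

Required subsidy s = €36 per unit

At a buyer price of 77, quantity demanded is 962.5 − 4.5·77 = 616.
Sellers supply 616 only when they receive Ps with -401 + 9·Ps = 616, i.e. Ps = 113.
s = Ps − Pb = 113 − 77 = 36.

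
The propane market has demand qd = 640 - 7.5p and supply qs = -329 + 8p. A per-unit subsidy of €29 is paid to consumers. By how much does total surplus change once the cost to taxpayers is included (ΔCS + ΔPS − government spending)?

Pre-subsidy: 640 - 7.5p = -329 + 8p gives p* = 1938/31, q* = 5305/31.
With the rebate, buyers effectively pay pb = ps − 29, where ps is the price sellers receive.
Demand in terms of ps becomes qd = 640 − 7.5(ps − 29) = 857.5 - 7.5ps. Setting this equal to supply: 857.5 - 7.5ps = -329 + 8ps, so ps = 2373/31.
Buyers pay pb = 2373/31 − 29 = 1474/31; q' = -329 + 8·(2373/31) = 8785/31.
ΔCS = ½(5305/31 + 8785/31)(1938/31 − 1474/31) = 3268880/961; ΔPS = ½(5305/31 + 8785/31)(2373/31 − 1938/31) = 3064575/961.
Government spending = 29 × 8785/31 = 254765/31.
Net change = 3268880/961 + 3064575/961 − 254765/31 = -50460/31. The loss equals the DWL triangle ½·29·3480/31.

Net change in total surplus = -50460/31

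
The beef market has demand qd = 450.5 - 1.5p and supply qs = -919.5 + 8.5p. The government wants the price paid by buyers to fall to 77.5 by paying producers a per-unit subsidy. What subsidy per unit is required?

At a buyer price of 77.5, quantity demanded is 450.5 − 1.5·77.5 = 334.25.
Sellers supply 334.25 only when they receive ps with -919.5 + 8.5·ps = 334.25, i.e. ps = 147.5.
s = ps − pb = 147.5 − 77.5 = 70.

Required subsidy s = 70 per unit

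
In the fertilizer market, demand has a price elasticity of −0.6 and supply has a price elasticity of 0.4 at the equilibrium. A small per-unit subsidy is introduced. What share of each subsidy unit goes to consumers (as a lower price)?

Consumer share = 0.4

For a small subsidy around the equilibrium, the benefit split depends on the relative slopes, which at a point are proportional to the elasticities.
Buyer share = εs/(εs + |εd|) = 0.4/(0.4 + 0.6) = 0.4; seller share = |εd|/(εs + |εd|) = 0.6.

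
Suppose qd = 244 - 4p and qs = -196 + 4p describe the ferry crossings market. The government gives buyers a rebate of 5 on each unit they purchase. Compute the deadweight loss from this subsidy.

Deadweight loss = 25

Pre-subsidy: 244 - 4p = -196 + 4p gives p* = 55, q* = 24.
With the rebate, buyers effectively pay pb = ps − 5, where ps is the price sellers receive.
Demand in terms of ps becomes qd = 244 − 4(ps − 5) = 264 - 4ps. Setting this equal to supply: 264 - 4ps = -196 + 4ps, so ps = 57.5.
Buyers pay pb = 57.5 − 5 = 52.5; q' = -196 + 4·57.5 = 34.
The subsidy expands output by 34 − 24 = 10 past the efficient level; on those units the gap between marginal cost and willingness to pay runs from 0 up to 5.
DWL = ½ × 5 × 10 = 25.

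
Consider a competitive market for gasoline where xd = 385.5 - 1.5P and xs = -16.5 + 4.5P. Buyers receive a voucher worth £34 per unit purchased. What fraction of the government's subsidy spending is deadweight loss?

Pre-subsidy: 385.5 - 1.5P = -16.5 + 4.5P gives P* = 67, x* = 285.
With the rebate, buyers effectively pay Pb = Ps − 34, where Ps is the price sellers receive.
Demand in terms of Ps becomes xd = 385.5 − 1.5(Ps − 34) = 436.5 - 1.5Ps. Setting this equal to supply: 436.5 - 1.5Ps = -16.5 + 4.5Ps, so Ps = 75.5.
Buyers pay Pb = 75.5 − 34 = 41.5; x' = -16.5 + 4.5·75.5 = 323.25.
ΔCS = ½(285 + 323.25)(67 − 41.5) = 7755.1875; ΔPS = ½(285 + 323.25)(75.5 − 67) = 2585.0625.
Government spending = 34 × 323.25 = 10990.5.
DWL = ½ × 34 × (323.25 − 285) = 650.25; fraction = 650.25 / 10990.5 = 51/862.

DWL / government spending = 51/862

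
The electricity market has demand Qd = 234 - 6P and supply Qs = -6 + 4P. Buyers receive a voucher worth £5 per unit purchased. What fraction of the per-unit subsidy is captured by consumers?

Consumer share = 0.4

Pre-subsidy: 234 - 6P = -6 + 4P gives P* = 24, Q* = 90.
With the rebate, buyers effectively pay Pb = Ps − 5, where Ps is the price sellers receive.
Demand in terms of Ps becomes Qd = 234 − 6(Ps − 5) = 264 - 6Ps. Setting this equal to supply: 264 - 6Ps = -6 + 4Ps, so Ps = 27.
Buyers pay Pb = 27 − 5 = 22; Q' = -6 + 4·27 = 102.
Buyers' price falls by P* − Pb = 24 − 22 = 2; sellers' price rises by Ps − P* = 27 − 24 = 3.
So consumers capture 2/5 = 0.4 of each unit of subsidy.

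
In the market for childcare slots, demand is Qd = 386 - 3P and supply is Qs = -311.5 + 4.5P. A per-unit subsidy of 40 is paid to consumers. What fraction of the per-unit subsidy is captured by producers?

Producer share = 0.4

Pre-subsidy: 386 - 3P = -311.5 + 4.5P gives P* = 93, Q* = 107.
With the rebate, buyers effectively pay Pb = Ps − 40, where Ps is the price sellers receive.
Demand in terms of Ps becomes Qd = 386 − 3(Ps − 40) = 506 - 3Ps. Setting this equal to supply: 506 - 3Ps = -311.5 + 4.5Ps, so Ps = 109.
Buyers pay Pb = 109 − 40 = 69; Q' = -311.5 + 4.5·109 = 179.
Buyers' price falls by P* − Pb = 93 − 69 = 24; sellers' price rises by Ps − P* = 109 − 93 = 16.
So producers capture 16/40 = 0.4 of each unit of subsidy.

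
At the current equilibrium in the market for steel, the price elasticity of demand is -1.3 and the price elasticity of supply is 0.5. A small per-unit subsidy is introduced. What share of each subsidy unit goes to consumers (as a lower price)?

For a small subsidy around the equilibrium, the benefit split depends on the relative slopes, which at a point are proportional to the elasticities.
Buyer share = εs/(εs + |εd|) = 0.5/(0.5 + 1.3) = 5/18; seller share = |εd|/(εs + |εd|) = 13/18.

Consumer share = 5/18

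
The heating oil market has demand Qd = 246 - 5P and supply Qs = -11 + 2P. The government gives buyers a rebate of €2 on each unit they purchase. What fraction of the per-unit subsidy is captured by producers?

Producer share = 5/7

Pre-subsidy: 246 - 5P = -11 + 2P gives P* = 257/7, Q* = 437/7.
With the rebate, buyers effectively pay Pb = Ps − 2, where Ps is the price sellers receive.
Demand in terms of Ps becomes Qd = 246 − 5(Ps − 2) = 256 - 5Ps. Setting this equal to supply: 256 - 5Ps = -11 + 2Ps, so Ps = 267/7.
Buyers pay Pb = 267/7 − 2 = 253/7; Q' = -11 + 2·(267/7) = 457/7.
Buyers' price falls by P* − Pb = 257/7 − 253/7 = 4/7; sellers' price rises by Ps − P* = 267/7 − 257/7 = 10/7.
So producers capture (10/7)/2 = 5/7 of each unit of subsidy.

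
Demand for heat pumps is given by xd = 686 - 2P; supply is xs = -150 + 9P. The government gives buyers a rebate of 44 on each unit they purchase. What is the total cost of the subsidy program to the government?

Pre-subsidy: 686 - 2P = -150 + 9P gives P* = 76, x* = 534.
With the rebate, buyers effectively pay Pb = Ps − 44, where Ps is the price sellers receive.
Demand in terms of Ps becomes xd = 686 − 2(Ps − 44) = 774 - 2Ps. Setting this equal to supply: 774 - 2Ps = -150 + 9Ps, so Ps = 84.
Buyers pay Pb = 84 − 44 = 40; x' = -150 + 9·84 = 606.
Government outlay = subsidy × quantity = 44 × 606 = 26664.

Government cost = 26664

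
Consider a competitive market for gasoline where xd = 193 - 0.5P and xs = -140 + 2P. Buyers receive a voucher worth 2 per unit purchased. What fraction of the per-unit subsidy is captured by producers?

Pre-subsidy: 193 - 0.5P = -140 + 2P gives P* = 133.2, x* = 126.4.
With the rebate, buyers effectively pay Pb = Ps − 2, where Ps is the price sellers receive.
Demand in terms of Ps becomes xd = 193 − 0.5(Ps − 2) = 194 - 0.5Ps. Setting this equal to supply: 194 - 0.5Ps = -140 + 2Ps, so Ps = 133.6.
Buyers pay Pb = 133.6 − 2 = 131.6; x' = -140 + 2·133.6 = 127.2.
Buyers' price falls by P* − Pb = 133.2 − 131.6 = 1.6; sellers' price rises by Ps − P* = 133.6 − 133.2 = 0.4.
So producers capture 0.4/2 = 0.2 of each unit of subsidy.

Producer share = 0.2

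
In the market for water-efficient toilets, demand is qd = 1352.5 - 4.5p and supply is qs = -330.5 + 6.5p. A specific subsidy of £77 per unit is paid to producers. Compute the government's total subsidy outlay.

Pre-subsidy: 1352.5 - 4.5p = -330.5 + 6.5p gives p* = 153, q* = 664.
With the subsidy, sellers receive ps = pb + 77 for each unit, where pb is the price buyers pay.
Supply in terms of pb becomes qs = -330.5 + 6.5(pb + 77) = 170 + 6.5pb. Setting this equal to demand: 1352.5 - 4.5pb = 170 + 6.5pb, so pb = 107.5.
Sellers receive ps = 107.5 + 77 = 184.5; q' = 1352.5 − 4.5·107.5 = 868.75.
Government outlay = subsidy × quantity = 77 × 868.75 = 66893.75.

Government cost = £66893.75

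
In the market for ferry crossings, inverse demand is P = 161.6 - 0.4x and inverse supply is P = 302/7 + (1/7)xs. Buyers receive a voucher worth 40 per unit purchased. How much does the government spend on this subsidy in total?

Government cost = 221840/19

Pre-subsidy: 161.6 - 0.4x = 302/7 + (1/7)x gives x* = 4146/19 and P* = 1412/19.
With the rebate, buyers effectively pay Pb = Ps − 40, where Ps is the price sellers receive.
On the curves, Pb = 161.6 - 0.4x and Ps = 302/7 + (1/7)x; the wedge Ps − Pb = 40 gives 302/7 + (1/7)x − (161.6 - 0.4x) = 40, so x' = 5546/19.
Then Pb = 161.6 − 0.4·(5546/19) = 852/19 and Ps = 302/7 + (1/7)·(5546/19) = 1612/19.
Government outlay = subsidy × quantity = 40 × 5546/19 = 221840/19.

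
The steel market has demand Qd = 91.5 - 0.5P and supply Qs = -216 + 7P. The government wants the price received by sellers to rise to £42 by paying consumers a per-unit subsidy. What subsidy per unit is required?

Required subsidy s = £15 per unit

At a seller price of 42, quantity supplied is -216 + 7·42 = 78.
Buyers absorb 78 only when they pay Pb with 91.5 − 0.5·Pb = 78, i.e. Pb = 27.
s = Ps − Pb = 42 − 27 = 15.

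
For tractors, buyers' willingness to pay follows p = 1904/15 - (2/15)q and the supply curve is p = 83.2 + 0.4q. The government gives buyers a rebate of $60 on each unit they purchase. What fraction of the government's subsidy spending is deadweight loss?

DWL / government spending = 225/778

Pre-subsidy: 1904/15 - (2/15)q = 83.2 + 0.4q gives q* = 82 and p* = 116.
With the rebate, buyers effectively pay pb = ps − 60, where ps is the price sellers receive.
On the curves, pb = 1904/15 - (2/15)q and ps = 83.2 + 0.4q; the wedge ps − pb = 60 gives 83.2 + 0.4q − (1904/15 - (2/15)q) = 60, so q' = 194.5.
Then pb = 1904/15 − (2/15)·194.5 = 101 and ps = 83.2 + 0.4·194.5 = 161.
ΔCS = ½(82 + 194.5)(116 − 101) = 2073.75; ΔPS = ½(82 + 194.5)(161 − 116) = 6221.25.
Government spending = 60 × 194.5 = 11670.
DWL = ½ × 60 × (194.5 − 82) = 3375; fraction = 3375 / 11670 = 225/778.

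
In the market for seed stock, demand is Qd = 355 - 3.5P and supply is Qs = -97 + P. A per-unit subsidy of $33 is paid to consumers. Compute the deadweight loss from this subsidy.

Deadweight loss = $423.5

Pre-subsidy: 355 - 3.5P = -97 + P gives P* = 904/9, Q* = 31/9.
With the rebate, buyers effectively pay Pb = Ps − 33, where Ps is the price sellers receive.
Demand in terms of Ps becomes Qd = 355 − 3.5(Ps − 33) = 470.5 - 3.5Ps. Setting this equal to supply: 470.5 - 3.5Ps = -97 + Ps, so Ps = 1135/9.
Buyers pay Pb = 1135/9 − 33 = 838/9; Q' = -97 + 1·(1135/9) = 262/9.
The subsidy expands output by 262/9 − 31/9 = 77/3 past the efficient level; on those units the gap between marginal cost and willingness to pay runs from 0 up to 33.
DWL = ½ × 33 × 77/3 = 423.5.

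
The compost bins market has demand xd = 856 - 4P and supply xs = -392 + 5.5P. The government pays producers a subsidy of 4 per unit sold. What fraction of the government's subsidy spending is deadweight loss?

DWL / government spending = 11/807

Pre-subsidy: 856 - 4P = -392 + 5.5P gives P* = 2496/19, x* = 6280/19.
With the subsidy, sellers receive Ps = Pb + 4 for each unit, where Pb is the price buyers pay.
Supply in terms of Pb becomes xs = -392 + 5.5(Pb + 4) = -370 + 5.5Pb. Setting this equal to demand: 856 - 4Pb = -370 + 5.5Pb, so Pb = 2452/19.
Sellers receive Ps = 2452/19 + 4 = 2528/19; x' = 856 − 4·(2452/19) = 6456/19.
ΔCS = ½(6280/19 + 6456/19)(2496/19 − 2452/19) = 280192/361; ΔPS = ½(6280/19 + 6456/19)(2528/19 − 2496/19) = 203776/361.
Government spending = 4 × 6456/19 = 25824/19.
DWL = ½ × 4 × (6456/19 − 6280/19) = 352/19; fraction = (352/19) / (25824/19) = 11/807.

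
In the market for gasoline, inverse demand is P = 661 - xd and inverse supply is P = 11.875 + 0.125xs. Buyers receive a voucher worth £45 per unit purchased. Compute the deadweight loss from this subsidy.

Deadweight loss = £900

Pre-subsidy: 661 - x = 11.875 + 0.125x gives x* = 577 and P* = 84.
With the rebate, buyers effectively pay Pb = Ps − 45, where Ps is the price sellers receive.
On the curves, Pb = 661 - x and Ps = 11.875 + 0.125x; the wedge Ps − Pb = 45 gives 11.875 + 0.125x − (661 - x) = 45, so x' = 617.
Then Pb = 661 − 1·617 = 44 and Ps = 11.875 + 0.125·617 = 89.
The subsidy expands output by 617 − 577 = 40 past the efficient level; on those units the gap between marginal cost and willingness to pay runs from 0 up to 45.
DWL = ½ × 45 × 40 = 900.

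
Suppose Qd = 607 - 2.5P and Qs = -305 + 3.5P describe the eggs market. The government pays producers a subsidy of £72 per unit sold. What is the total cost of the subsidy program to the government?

Government cost = £23904

Pre-subsidy: 607 - 2.5P = -305 + 3.5P gives P* = 152, Q* = 227.
With the subsidy, sellers receive Ps = Pb + 72 for each unit, where Pb is the price buyers pay.
Supply in terms of Pb becomes Qs = -305 + 3.5(Pb + 72) = -53 + 3.5Pb. Setting this equal to demand: 607 - 2.5Pb = -53 + 3.5Pb, so Pb = 110.
Sellers receive Ps = 110 + 72 = 182; Q' = 607 − 2.5·110 = 332.
Government outlay = subsidy × quantity = 72 × 332 = 23904.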